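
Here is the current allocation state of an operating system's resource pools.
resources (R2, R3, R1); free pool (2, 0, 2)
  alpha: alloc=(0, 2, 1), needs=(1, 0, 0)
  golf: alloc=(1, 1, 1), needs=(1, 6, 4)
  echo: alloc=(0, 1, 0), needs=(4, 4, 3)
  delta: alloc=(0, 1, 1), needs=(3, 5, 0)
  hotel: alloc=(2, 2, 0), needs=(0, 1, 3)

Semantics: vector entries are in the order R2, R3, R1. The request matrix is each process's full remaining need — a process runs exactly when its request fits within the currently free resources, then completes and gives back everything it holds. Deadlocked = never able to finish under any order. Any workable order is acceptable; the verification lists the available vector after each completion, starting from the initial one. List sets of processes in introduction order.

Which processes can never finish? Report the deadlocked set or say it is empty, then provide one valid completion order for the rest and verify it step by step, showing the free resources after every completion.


The deadlocked set is empty.
Key observation: alpha can run right away; the returned allocation unlocks the remaining processes in turn.
The rest can finish in the order alpha, hotel, echo, delta, golf. Step-by-step check:
  pool = (2, 0, 2)
  alpha: need (1, 0, 0) fits (2, 0, 2); releases (0, 2, 1), pool now (2, 2, 3)
  hotel: need (0, 1, 3) fits (2, 2, 3); releases (2, 2, 0), pool now (4, 4, 3)
  echo: need (4, 4, 3) fits (4, 4, 3); releases (0, 1, 0), pool now (4, 5, 3)
  delta: need (3, 5, 0) fits (4, 5, 3); releases (0, 1, 1), pool now (4, 6, 4)
  golf: need (1, 6, 4) fits (4, 6, 4); releases (1, 1, 1), pool now (5, 7, 5)


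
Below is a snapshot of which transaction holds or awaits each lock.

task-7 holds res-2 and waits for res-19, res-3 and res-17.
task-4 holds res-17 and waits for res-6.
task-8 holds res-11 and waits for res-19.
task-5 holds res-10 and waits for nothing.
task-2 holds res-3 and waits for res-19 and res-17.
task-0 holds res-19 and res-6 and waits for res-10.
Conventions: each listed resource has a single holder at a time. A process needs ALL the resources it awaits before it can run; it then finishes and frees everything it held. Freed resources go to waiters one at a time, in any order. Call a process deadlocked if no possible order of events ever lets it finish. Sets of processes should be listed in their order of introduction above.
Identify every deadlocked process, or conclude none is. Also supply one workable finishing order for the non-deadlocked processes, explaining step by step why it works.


Nothing here is deadlocked.
Key observation: no waiting chain loops back on itself — every chain ends at a process that waits on nothing, so everyone eventually runs.
One completion order for the rest: task-5, task-0, task-8, task-4, task-2, task-7.
Step-by-step check:
  task-5: no waits; runs immediately, freeing res-10
  task-0: everything it awaited (res-10) is free; runs, freeing res-19 and res-6
  task-8: everything it awaited (res-19) is free; runs, freeing res-11
  task-4: everything it awaited (res-6) is free; runs, freeing res-17
  task-2: everything it awaited (res-19 and res-17) is free; runs, freeing res-3
  task-7: everything it awaited (res-19, res-3 and res-17) is free; runs, freeing res-2


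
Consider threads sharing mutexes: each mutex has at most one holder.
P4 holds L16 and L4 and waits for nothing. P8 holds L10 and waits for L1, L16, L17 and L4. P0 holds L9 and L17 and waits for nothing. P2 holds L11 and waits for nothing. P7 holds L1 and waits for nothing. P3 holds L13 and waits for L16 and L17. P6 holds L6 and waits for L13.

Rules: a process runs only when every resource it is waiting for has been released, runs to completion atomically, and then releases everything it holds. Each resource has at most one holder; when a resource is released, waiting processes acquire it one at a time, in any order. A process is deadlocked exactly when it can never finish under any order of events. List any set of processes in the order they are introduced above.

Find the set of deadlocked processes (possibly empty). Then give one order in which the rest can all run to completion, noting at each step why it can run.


No process is deadlocked.
Key observation: all waits point, directly or indirectly, at processes that can finish, so nothing is permanently blocked.
One completion order for the rest: P0, P4, P7, P3, P6, P2, P8.
Step-by-step check:
  run P0 (it waits on nothing); releases L9 and L17
  run P4 (it waits on nothing); releases L16 and L4
  run P7 (it waits on nothing); releases L1
  P3 waits on L16 and L17 — all released -> runs and releases L13
  P6 waits on L13 — all released -> runs and releases L6
  run P2 (it waits on nothing); releases L11
  P8 waits on L1, L16, L17 and L4 — all released -> runs and releases L10


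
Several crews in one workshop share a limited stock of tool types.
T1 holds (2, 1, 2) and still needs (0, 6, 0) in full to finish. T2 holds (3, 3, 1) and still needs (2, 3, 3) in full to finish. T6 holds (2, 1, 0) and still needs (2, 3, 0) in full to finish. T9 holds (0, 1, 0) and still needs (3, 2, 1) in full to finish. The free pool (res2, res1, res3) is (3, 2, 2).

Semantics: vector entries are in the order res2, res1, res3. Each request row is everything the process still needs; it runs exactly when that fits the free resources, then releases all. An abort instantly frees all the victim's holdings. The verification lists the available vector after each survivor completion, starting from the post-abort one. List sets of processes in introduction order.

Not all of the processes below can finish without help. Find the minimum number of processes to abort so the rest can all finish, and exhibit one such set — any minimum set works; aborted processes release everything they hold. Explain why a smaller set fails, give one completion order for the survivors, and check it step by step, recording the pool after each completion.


Minimum abort set: T2.
Key observation: no ordering could ever have run T1 before the abort of T2; with (3, 3, 1) back in the pool it fits at step 2.
No smaller set exists: with zero aborts the deadlock remains.
Survivors finish in the order: T9, T1, T6. Verifying each step (pool after the aborts first):
  pool = (6, 5, 3)
  T9 needs (3, 2, 1) <= (6, 5, 3) -> finishes; pool += (0, 1, 0) = (6, 6, 3)
  T1 needs (0, 6, 0) <= (6, 6, 3) -> finishes; pool += (2, 1, 2) = (8, 7, 5)
  T6 needs (2, 3, 0) <= (8, 7, 5) -> finishes; pool += (2, 1, 0) = (10, 8, 5)


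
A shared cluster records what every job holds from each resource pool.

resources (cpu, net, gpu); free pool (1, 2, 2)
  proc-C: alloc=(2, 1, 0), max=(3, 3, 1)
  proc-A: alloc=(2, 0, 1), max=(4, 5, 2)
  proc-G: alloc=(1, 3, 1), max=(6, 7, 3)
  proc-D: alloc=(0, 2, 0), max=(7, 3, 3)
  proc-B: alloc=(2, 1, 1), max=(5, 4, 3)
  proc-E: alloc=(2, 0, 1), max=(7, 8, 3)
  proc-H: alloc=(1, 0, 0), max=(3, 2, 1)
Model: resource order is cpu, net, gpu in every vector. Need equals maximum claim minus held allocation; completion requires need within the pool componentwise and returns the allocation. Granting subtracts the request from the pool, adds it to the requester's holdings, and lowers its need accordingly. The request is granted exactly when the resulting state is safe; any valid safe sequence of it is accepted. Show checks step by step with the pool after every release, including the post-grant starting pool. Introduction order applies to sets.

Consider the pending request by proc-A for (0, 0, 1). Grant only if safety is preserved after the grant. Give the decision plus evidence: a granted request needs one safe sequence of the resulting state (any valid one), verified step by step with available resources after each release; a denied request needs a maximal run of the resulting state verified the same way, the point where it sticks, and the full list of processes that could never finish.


DENY. Granting would leave the state unsafe.
Key observation: after proc-C, proc-H the pool peaks at (4, 3, 1), and each blocked process is short somewhere: proc-A on net; proc-G on cpu, net, gpu; proc-D on cpu, gpu; proc-B on gpu; proc-E on cpu, net, gpu.
After a pretend grant, a maximal execution: proc-C, proc-H — then nothing else fits. Step-by-step check:
  pool = (1, 2, 1)
  proc-C needs (1, 2, 1) <= (1, 2, 1) -> finishes; pool += (2, 1, 0) = (3, 3, 1)
  proc-H needs (2, 2, 1) <= (3, 3, 1) -> finishes; pool += (1, 0, 0) = (4, 3, 1)
  proc-A cannot run: need (2, 5, 0) vs free (4, 3, 1) (insufficient net)
  proc-G cannot run: need (5, 4, 2) vs free (4, 3, 1) (insufficient cpu, net and gpu)
  proc-D cannot run: need (7, 1, 3) vs free (4, 3, 1) (insufficient cpu and gpu)
  proc-B cannot run: need (3, 3, 2) vs free (4, 3, 1) (insufficient gpu)
  proc-E cannot run: need (5, 8, 2) vs free (4, 3, 1) (insufficient cpu, net and gpu)
Had the request been granted, proc-A, proc-G, proc-D, proc-B and proc-E could never finish.


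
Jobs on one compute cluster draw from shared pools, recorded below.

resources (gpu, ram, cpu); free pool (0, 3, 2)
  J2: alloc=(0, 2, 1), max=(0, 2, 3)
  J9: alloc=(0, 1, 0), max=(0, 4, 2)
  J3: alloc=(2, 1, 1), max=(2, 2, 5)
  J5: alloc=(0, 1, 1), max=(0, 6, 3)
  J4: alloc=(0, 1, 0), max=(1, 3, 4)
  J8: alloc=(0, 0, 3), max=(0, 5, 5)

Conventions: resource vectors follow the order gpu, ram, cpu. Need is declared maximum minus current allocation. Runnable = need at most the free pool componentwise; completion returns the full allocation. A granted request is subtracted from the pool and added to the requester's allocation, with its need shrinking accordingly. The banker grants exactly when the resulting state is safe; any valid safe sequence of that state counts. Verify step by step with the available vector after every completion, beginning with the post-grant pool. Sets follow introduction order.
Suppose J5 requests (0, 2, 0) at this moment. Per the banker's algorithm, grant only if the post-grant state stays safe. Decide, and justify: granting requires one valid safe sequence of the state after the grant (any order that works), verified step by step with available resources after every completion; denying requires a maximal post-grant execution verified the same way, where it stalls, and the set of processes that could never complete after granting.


GRANT — the state after the grant stays safe, e.g. via J2, J5, J3, J8, J9, J4.
Key observation: with (0, 1, 2) left after the transfer, J2 can run at once — the state stays safe.
Verifying the post-grant state step by step:
  pool = (0, 1, 2)
  run J2 (needs (0, 0, 2), free (0, 1, 2)); after release of (0, 2, 1) the pool is (0, 3, 3)
  run J5 (needs (0, 3, 2), free (0, 3, 3)); after release of (0, 3, 1) the pool is (0, 6, 4)
  run J3 (needs (0, 1, 4), free (0, 6, 4)); after release of (2, 1, 1) the pool is (2, 7, 5)
  run J8 (needs (0, 5, 2), free (2, 7, 5)); after release of (0, 0, 3) the pool is (2, 7, 8)
  run J9 (needs (0, 3, 2), free (2, 7, 8)); after release of (0, 1, 0) the pool is (2, 8, 8)
  run J4 (needs (1, 2, 4), free (2, 8, 8)); after release of (0, 1, 0) the pool is (2, 9, 8)


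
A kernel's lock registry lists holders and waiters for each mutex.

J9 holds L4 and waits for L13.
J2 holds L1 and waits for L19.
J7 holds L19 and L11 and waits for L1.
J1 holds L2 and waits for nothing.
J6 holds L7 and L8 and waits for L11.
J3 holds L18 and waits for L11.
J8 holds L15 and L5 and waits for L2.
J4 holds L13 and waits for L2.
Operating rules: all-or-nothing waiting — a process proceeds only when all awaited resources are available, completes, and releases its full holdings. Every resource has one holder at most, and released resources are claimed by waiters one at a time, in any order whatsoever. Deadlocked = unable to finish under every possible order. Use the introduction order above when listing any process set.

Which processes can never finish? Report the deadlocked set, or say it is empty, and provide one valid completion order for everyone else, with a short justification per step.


Deadlocked: J2, J7, J6 and J3.
Key observation: the loop J2 -> J7 -> J2 blocks itself forever; J6 and J3 wait into the deadlock from upstream.
The rest can finish in the order J1, J4, J9, J8.
Check, step by step:
  J1 waits on nothing -> runs at once and releases L2
  J4: everything it awaited (L2) is free; runs, freeing L13
  J9: everything it awaited (L13) is free; runs, freeing L4
  J8: everything it awaited (L2) is free; runs, freeing L15 and L5


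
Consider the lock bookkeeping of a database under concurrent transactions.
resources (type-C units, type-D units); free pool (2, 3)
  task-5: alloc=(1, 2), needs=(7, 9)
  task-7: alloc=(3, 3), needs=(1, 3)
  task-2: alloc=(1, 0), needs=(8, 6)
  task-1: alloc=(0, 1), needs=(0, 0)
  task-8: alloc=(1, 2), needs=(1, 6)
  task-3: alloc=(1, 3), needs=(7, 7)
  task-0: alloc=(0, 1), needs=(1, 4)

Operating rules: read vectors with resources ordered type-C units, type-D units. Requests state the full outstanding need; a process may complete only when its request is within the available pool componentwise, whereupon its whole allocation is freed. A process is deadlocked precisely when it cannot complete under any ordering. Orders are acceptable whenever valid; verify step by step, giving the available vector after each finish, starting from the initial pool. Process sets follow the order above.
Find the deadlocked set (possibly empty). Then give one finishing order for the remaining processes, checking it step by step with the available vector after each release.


The deadlocked set is task-5, task-2 and task-3.
Key observation: once task-1, task-7, task-8, task-0 finish, the pool peaks at (6, 10) — and every remaining process still needs more type-C units than that.
One completion order for the rest: task-1, task-7, task-8, task-0. Verifying each step:
  pool = (2, 3)
  task-1 needs (0, 0) <= (2, 3) -> finishes; pool += (0, 1) = (2, 4)
  task-7 needs (1, 3) <= (2, 4) -> finishes; pool += (3, 3) = (5, 7)
  task-8 needs (1, 6) <= (5, 7) -> finishes; pool += (1, 2) = (6, 9)
  task-0 needs (1, 4) <= (6, 9) -> finishes; pool += (0, 1) = (6, 10)
The blocked processes can never fit:
  blocked: task-5 wants (7, 9), pool (6, 10) — not enough type-C units
  blocked: task-2 wants (8, 6), pool (6, 10) — not enough type-C units
  blocked: task-3 wants (7, 7), pool (6, 10) — not enough type-C units


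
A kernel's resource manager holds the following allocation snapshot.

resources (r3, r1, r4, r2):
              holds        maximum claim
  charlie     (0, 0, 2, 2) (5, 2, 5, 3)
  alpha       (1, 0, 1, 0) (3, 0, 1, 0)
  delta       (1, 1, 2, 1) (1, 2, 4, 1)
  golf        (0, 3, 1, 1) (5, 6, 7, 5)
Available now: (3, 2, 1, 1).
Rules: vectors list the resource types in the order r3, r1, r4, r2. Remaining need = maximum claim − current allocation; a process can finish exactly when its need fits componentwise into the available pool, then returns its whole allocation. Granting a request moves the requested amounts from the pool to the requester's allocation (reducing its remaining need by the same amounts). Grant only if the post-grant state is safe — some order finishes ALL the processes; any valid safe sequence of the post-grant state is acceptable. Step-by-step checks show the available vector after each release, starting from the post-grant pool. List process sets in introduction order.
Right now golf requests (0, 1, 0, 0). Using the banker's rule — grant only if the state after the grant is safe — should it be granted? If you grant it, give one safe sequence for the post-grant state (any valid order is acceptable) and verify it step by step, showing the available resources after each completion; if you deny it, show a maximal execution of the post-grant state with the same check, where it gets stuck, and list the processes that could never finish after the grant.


GRANT. The post-grant state is safe; one safe sequence: alpha, delta, charlie, golf.
Key observation: (3, 1, 1, 1) free after granting still covers alpha first, and each release covers the next.
Verifying the post-grant state step by step:
  pool = (3, 1, 1, 1)
  alpha needs (2, 0, 0, 0) <= (3, 1, 1, 1) -> finishes; pool += (1, 0, 1, 0) = (4, 1, 2, 1)
  delta needs (0, 1, 2, 0) <= (4, 1, 2, 1) -> finishes; pool += (1, 1, 2, 1) = (5, 2, 4, 2)
  charlie needs (5, 2, 3, 1) <= (5, 2, 4, 2) -> finishes; pool += (0, 0, 2, 2) = (5, 2, 6, 4)
  golf needs (5, 2, 6, 4) <= (5, 2, 6, 4) -> finishes; pool += (0, 4, 1, 1) = (5, 6, 7, 5)


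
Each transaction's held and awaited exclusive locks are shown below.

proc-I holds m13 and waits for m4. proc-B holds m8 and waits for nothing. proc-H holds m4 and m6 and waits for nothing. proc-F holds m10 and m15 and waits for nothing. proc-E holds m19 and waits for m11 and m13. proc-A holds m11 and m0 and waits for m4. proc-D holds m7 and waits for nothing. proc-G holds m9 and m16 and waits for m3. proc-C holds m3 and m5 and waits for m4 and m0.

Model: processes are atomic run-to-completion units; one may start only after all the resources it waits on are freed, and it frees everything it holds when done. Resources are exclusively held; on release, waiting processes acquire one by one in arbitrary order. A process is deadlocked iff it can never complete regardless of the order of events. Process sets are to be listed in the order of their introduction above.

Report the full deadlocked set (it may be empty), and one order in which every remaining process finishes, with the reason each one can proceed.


No process is deadlocked.
Key observation: all waits point, directly or indirectly, at processes that can finish, so nothing is permanently blocked.
The rest can finish in the order proc-H, proc-A, proc-I, proc-C, proc-F, proc-D, proc-G, proc-E, proc-B.
Verifying each step:
  proc-H waits on nothing -> runs at once and releases m4 and m6
  proc-A waits on m4 — all released -> runs and releases m11 and m0
  proc-I waits on m4 — all released -> runs and releases m13
  proc-C waits on m4 and m0 — all released -> runs and releases m3 and m5
  proc-F waits on nothing -> runs at once and releases m10 and m15
  proc-D waits on nothing -> runs at once and releases m7
  proc-G waits on m3 — all released -> runs and releases m9 and m16
  proc-E waits on m11 and m13 — all released -> runs and releases m19
  proc-B waits on nothing -> runs at once and releases m8


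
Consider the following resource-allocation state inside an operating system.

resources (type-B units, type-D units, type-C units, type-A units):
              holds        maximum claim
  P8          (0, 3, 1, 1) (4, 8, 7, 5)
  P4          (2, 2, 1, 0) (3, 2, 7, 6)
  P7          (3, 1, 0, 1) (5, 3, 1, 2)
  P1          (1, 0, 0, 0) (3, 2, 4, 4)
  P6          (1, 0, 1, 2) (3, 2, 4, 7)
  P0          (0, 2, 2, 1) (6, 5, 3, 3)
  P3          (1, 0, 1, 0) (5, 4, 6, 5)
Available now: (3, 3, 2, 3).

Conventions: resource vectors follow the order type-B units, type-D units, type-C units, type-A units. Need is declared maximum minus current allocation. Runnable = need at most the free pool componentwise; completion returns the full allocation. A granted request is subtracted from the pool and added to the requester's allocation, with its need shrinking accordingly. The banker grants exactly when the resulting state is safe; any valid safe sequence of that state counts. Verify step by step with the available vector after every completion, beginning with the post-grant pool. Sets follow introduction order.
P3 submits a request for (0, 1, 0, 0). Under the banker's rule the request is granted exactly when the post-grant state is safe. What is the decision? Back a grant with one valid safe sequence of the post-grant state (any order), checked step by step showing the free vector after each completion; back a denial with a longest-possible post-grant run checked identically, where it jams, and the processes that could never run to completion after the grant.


GRANT: granting preserves safety; a valid post-grant sequence is P7, P0, P6, P1, P3, P4, P8.
Key observation: even at the reduced pool (3, 2, 2, 3), P7 fits immediately, so safety survives the grant.
Check on the post-grant state, step by step:
  pool = (3, 2, 2, 3)
  P7 needs (2, 2, 1, 1) <= (3, 2, 2, 3) -> finishes; pool += (3, 1, 0, 1) = (6, 3, 2, 4)
  P0 needs (6, 3, 1, 2) <= (6, 3, 2, 4) -> finishes; pool += (0, 2, 2, 1) = (6, 5, 4, 5)
  P6 needs (2, 2, 3, 5) <= (6, 5, 4, 5) -> finishes; pool += (1, 0, 1, 2) = (7, 5, 5, 7)
  P1 needs (2, 2, 4, 4) <= (7, 5, 5, 7) -> finishes; pool += (1, 0, 0, 0) = (8, 5, 5, 7)
  P3 needs (4, 3, 5, 5) <= (8, 5, 5, 7) -> finishes; pool += (1, 1, 1, 0) = (9, 6, 6, 7)
  P4 needs (1, 0, 6, 6) <= (9, 6, 6, 7) -> finishes; pool += (2, 2, 1, 0) = (11, 8, 7, 7)
  P8 needs (4, 5, 6, 4) <= (11, 8, 7, 7) -> finishes; pool += (0, 3, 1, 1) = (11, 11, 8, 8)


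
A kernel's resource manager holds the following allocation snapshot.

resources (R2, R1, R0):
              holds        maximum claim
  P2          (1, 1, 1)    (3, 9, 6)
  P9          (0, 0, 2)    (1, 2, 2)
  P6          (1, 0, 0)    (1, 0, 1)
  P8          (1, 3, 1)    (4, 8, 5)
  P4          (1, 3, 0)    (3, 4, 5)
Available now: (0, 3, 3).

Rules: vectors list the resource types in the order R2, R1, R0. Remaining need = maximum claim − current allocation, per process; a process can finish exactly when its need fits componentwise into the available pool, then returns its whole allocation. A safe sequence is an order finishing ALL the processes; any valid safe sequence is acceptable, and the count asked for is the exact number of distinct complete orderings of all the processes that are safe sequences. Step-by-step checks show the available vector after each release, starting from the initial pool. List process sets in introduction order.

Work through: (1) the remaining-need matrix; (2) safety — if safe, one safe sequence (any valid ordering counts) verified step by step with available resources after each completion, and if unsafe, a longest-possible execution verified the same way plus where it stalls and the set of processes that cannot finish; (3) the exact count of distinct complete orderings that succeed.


(1) Need matrix, components ordered R2, R1, R0:
  P2: (2, 8, 5)
  P9: (1, 2, 0)
  P6: (0, 0, 1)
  P8: (3, 5, 4)
  P4: (2, 1, 5)
(2) UNSAFE — no complete ordering exists.
Key observation: after P6, P9 complete, (1, 3, 5) is the best the pool ever gets, yet each leftover process wants more R2.
The run P6, P9 cannot be extended any further. Check, step by step:
  pool = (0, 3, 3)
  P6: need (0, 0, 1) fits (0, 3, 3); releases (1, 0, 0), pool now (1, 3, 3)
  P9: need (1, 2, 0) fits (1, 3, 3); releases (0, 0, 2), pool now (1, 3, 5)
  blocked: P2 wants (2, 8, 5), pool (1, 3, 5) — not enough R2 and R1
  blocked: P8 wants (3, 5, 4), pool (1, 3, 5) — not enough R2 and R1
  blocked: P4 wants (2, 1, 5), pool (1, 3, 5) — not enough R2
Processes that can never finish: P2, P8 and P4.
(3) Exactly 0 of the possible complete orderings are safe sequences.


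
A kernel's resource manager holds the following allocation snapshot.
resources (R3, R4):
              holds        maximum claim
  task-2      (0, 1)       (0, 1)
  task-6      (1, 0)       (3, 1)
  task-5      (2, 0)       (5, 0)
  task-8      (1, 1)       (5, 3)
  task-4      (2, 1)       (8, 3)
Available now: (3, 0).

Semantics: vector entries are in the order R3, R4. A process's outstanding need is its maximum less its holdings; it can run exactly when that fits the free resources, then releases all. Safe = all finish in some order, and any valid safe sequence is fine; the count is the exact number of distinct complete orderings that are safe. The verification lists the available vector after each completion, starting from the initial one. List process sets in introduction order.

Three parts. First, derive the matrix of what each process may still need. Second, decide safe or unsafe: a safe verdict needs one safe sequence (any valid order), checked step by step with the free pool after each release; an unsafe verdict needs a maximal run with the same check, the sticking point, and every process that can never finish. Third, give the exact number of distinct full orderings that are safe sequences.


(1) Remaining need (order R3, R4):
  task-2: (0, 0)
  task-6: (2, 1)
  task-5: (3, 0)
  task-8: (4, 2)
  task-4: (6, 2)
(2) UNSAFE — no complete ordering exists.
Key observation: after task-5, task-2, task-6 complete, (6, 1) is the best the pool ever gets, yet each leftover process wants more R4.
A maximal execution: task-5, task-2, task-6 — then nothing else fits. Check, step by step:
  pool = (3, 0)
  task-5: need (3, 0) fits (3, 0); releases (2, 0), pool now (5, 0)
  task-2: need (0, 0) fits (5, 0); releases (0, 1), pool now (5, 1)
  task-6: need (2, 1) fits (5, 1); releases (1, 0), pool now (6, 1)
  blocked: task-8 wants (4, 2), pool (6, 1) — not enough R4
  blocked: task-4 wants (6, 2), pool (6, 1) — not enough R4
Permanently blocked: task-8 and task-4.
(3) Precisely 0 of the possible complete orderings are safe sequences.


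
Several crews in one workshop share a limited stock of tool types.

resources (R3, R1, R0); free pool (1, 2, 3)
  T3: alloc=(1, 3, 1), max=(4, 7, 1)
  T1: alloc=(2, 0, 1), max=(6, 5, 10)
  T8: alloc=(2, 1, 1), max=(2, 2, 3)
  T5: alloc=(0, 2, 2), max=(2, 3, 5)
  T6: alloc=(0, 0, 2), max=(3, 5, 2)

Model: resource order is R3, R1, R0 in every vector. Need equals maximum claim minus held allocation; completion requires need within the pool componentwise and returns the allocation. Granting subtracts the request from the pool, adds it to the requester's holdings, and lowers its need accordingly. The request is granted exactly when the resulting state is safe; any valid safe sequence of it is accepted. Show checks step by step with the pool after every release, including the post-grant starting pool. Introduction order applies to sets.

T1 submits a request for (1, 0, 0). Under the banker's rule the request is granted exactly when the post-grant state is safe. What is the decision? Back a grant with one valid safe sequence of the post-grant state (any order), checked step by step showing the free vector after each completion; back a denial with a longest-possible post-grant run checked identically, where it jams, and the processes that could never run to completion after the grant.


DENY: after the grant no complete ordering would exist.
Key observation: once T8, T5 finish, the pool peaks at (2, 5, 6) — and every remaining process still needs more R3 than that.
After a pretend grant, a maximal execution: T8, T5 — then nothing else fits. Step-by-step check:
  pool = (0, 2, 3)
  run T8 (needs (0, 1, 2), free (0, 2, 3)); after release of (2, 1, 1) the pool is (2, 3, 4)
  run T5 (needs (2, 1, 3), free (2, 3, 4)); after release of (0, 2, 2) the pool is (2, 5, 6)
  T3 still needs (3, 4, 0) but only (2, 5, 6) is free — short on R3
  T1 still needs (3, 5, 9) but only (2, 5, 6) is free — short on R3 and R0
  T6 still needs (3, 5, 0) but only (2, 5, 6) is free — short on R3
Had the request been granted, T3, T1 and T6 could never finish.


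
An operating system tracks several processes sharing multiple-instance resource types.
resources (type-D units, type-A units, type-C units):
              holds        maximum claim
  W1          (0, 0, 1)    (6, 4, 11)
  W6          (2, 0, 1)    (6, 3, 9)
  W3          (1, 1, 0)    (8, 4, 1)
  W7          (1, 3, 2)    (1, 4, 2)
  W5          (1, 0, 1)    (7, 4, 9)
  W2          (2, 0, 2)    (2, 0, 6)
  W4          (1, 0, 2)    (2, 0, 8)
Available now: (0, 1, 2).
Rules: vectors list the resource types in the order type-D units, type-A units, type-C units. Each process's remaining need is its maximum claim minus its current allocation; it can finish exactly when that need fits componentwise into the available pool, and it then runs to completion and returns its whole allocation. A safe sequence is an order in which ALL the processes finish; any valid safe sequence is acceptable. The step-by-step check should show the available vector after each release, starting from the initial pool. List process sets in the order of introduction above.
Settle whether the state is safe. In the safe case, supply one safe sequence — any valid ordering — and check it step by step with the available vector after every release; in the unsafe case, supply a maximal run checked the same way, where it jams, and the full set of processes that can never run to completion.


SAFE, for example via the order W7, W2, W4, W6, W5, W3, W1.
Key observation: reading the order forward, W7 is the first process whose need (0, 1, 0) meets the free pool (0, 1, 2) exactly on a resource it requests.
Walking it through:
  pool = (0, 1, 2)
  W7 needs (0, 1, 0) <= (0, 1, 2) -> finishes; pool += (1, 3, 2) = (1, 4, 4)
  W2 needs (0, 0, 4) <= (1, 4, 4) -> finishes; pool += (2, 0, 2) = (3, 4, 6)
  W4 needs (1, 0, 6) <= (3, 4, 6) -> finishes; pool += (1, 0, 2) = (4, 4, 8)
  W6 needs (4, 3, 8) <= (4, 4, 8) -> finishes; pool += (2, 0, 1) = (6, 4, 9)
  W5 needs (6, 4, 8) <= (6, 4, 9) -> finishes; pool += (1, 0, 1) = (7, 4, 10)
  W3 needs (7, 3, 1) <= (7, 4, 10) -> finishes; pool += (1, 1, 0) = (8, 5, 10)
  W1 needs (6, 4, 10) <= (8, 5, 10) -> finishes; pool += (0, 0, 1) = (8, 5, 11)


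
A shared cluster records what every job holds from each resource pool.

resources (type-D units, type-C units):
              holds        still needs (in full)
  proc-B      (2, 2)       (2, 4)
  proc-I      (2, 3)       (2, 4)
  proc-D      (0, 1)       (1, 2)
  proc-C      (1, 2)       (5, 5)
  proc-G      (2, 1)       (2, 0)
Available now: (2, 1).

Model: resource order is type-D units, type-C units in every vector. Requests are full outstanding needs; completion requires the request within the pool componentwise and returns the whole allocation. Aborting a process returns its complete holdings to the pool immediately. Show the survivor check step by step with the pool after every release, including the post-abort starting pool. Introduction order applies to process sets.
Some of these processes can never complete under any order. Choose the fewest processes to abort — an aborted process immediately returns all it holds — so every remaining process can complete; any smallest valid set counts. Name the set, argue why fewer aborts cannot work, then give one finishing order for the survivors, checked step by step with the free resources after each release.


The answer: abort proc-C.
Key observation: the returned (1, 2) from proc-C is what brings proc-B — unrunnable before, under any order — into play at step 2.
Minimality: the empty abort set fails — the state is deadlocked as it stands.
One survivor order: proc-D, proc-B, proc-I, proc-G. Verifying each step (post-abort pool first):
  pool = (3, 3)
  proc-D needs (1, 2) <= (3, 3) -> finishes; pool += (0, 1) = (3, 4)
  proc-B needs (2, 4) <= (3, 4) -> finishes; pool += (2, 2) = (5, 6)
  proc-I needs (2, 4) <= (5, 6) -> finishes; pool += (2, 3) = (7, 9)
  proc-G needs (2, 0) <= (7, 9) -> finishes; pool += (2, 1) = (9, 10)


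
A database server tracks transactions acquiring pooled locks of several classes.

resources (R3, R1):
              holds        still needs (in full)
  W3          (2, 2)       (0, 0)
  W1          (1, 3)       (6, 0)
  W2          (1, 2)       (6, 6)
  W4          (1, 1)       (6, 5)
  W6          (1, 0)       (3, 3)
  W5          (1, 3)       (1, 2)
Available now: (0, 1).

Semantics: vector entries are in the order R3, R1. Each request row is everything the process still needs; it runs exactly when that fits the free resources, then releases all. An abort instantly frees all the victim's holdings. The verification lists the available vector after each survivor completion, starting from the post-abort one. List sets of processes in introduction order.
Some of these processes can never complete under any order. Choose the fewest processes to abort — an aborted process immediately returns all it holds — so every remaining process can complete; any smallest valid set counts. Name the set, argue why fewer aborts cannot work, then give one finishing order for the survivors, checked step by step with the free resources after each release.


The answer: abort W2 and W4.
Key observation: the returned (2, 3) from W2 and W4 is what brings W1 — unrunnable before, under any order — into play at step 4.
Minimality, checking each single-abort alternative: W3 alone leaves W1 blocked (short on R3); W1 alone leaves W2 blocked (short on R3); W2 alone leaves W1 blocked (short on R3); W4 alone leaves W1 blocked (short on R3); W6 alone leaves W1 blocked (short on R3); W5 alone leaves W1 blocked (short on R3).
The survivors complete as W5, W3, W6, W1. Step-by-step check (starting from the post-abort pool):
  pool = (2, 4)
  W5 needs (1, 2) <= (2, 4) -> finishes; pool += (1, 3) = (3, 7)
  W3 needs (0, 0) <= (3, 7) -> finishes; pool += (2, 2) = (5, 9)
  W6 needs (3, 3) <= (5, 9) -> finishes; pool += (1, 0) = (6, 9)
  W1 needs (6, 0) <= (6, 9) -> finishes; pool += (1, 3) = (7, 12)


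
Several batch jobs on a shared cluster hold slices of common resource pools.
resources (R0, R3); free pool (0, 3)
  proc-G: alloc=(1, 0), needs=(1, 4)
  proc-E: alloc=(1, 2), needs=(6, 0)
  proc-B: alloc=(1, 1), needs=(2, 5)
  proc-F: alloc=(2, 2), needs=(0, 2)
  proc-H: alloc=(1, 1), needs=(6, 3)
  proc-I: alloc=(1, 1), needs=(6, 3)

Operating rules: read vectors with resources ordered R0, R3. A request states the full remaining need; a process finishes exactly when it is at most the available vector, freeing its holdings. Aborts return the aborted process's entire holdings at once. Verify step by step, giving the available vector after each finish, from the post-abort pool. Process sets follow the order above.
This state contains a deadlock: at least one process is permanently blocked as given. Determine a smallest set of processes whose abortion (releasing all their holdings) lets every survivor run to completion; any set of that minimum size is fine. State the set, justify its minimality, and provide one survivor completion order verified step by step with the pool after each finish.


Abort proc-E and proc-H.
Key observation: no ordering could ever have run proc-I before the abort of proc-E and proc-H; with (2, 3) back in the pool it fits at step 4.
Why nothing smaller works — every single abort fails: proc-G alone leaves proc-E blocked (short on R0); proc-E alone leaves proc-H blocked (short on R0); proc-B alone leaves proc-E blocked (short on R0); proc-F alone leaves proc-E blocked (short on R0); proc-H alone leaves proc-E blocked (short on R0); proc-I alone leaves proc-E blocked (short on R0).
Survivors finish in the order: proc-F, proc-B, proc-G, proc-I. Walking it through (pool after the aborts first):
  pool = (2, 6)
  run proc-F (needs (0, 2), free (2, 6)); after release of (2, 2) the pool is (4, 8)
  run proc-B (needs (2, 5), free (4, 8)); after release of (1, 1) the pool is (5, 9)
  run proc-G (needs (1, 4), free (5, 9)); after release of (1, 0) the pool is (6, 9)
  run proc-I (needs (6, 3), free (6, 9)); after release of (1, 1) the pool is (7, 10)


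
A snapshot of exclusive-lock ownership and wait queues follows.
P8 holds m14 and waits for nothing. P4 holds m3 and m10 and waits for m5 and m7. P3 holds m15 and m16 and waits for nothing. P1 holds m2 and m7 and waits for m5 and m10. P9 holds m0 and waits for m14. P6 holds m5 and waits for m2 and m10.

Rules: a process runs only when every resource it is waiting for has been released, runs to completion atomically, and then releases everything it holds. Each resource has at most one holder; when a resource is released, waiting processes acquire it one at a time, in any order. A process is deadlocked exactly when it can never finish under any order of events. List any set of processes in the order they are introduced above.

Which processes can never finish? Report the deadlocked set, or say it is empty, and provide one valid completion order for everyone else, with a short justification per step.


The deadlocked set is P4, P1 and P6.
Key observation: the cycle P4 -> P1 -> P4 can never break — each member waits on the next; P6 is caught in further circular waits.
The rest can finish in the order P8, P3, P9.
Step-by-step check:
  P8: no waits; runs immediately, freeing m14
  P3: no waits; runs immediately, freeing m15 and m16
  P9: everything it awaited (m14) is free; runs, freeing m0


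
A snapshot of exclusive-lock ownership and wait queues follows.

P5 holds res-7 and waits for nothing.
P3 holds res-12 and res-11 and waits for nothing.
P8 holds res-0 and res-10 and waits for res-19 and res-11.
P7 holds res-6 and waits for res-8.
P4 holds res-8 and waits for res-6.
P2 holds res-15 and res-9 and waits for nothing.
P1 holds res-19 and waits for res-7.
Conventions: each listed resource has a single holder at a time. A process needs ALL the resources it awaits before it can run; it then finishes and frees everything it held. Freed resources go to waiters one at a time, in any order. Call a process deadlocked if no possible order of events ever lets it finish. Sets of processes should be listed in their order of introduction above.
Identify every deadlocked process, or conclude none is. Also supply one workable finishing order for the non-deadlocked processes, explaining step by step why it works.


The deadlocked set is P7 and P4.
Key observation: the loop P7 -> P4 -> P7 blocks itself forever; no other process is dragged down with it.
The rest can finish in the order P3, P5, P1, P8, P2.
Check, step by step:
  P3 waits on nothing -> runs at once and releases res-12 and res-11
  P5 waits on nothing -> runs at once and releases res-7
  P1: everything it awaited (res-7) is free; runs, freeing res-19
  P8: everything it awaited (res-19 and res-11) is free; runs, freeing res-0 and res-10
  P2 waits on nothing -> runs at once and releases res-15 and res-9


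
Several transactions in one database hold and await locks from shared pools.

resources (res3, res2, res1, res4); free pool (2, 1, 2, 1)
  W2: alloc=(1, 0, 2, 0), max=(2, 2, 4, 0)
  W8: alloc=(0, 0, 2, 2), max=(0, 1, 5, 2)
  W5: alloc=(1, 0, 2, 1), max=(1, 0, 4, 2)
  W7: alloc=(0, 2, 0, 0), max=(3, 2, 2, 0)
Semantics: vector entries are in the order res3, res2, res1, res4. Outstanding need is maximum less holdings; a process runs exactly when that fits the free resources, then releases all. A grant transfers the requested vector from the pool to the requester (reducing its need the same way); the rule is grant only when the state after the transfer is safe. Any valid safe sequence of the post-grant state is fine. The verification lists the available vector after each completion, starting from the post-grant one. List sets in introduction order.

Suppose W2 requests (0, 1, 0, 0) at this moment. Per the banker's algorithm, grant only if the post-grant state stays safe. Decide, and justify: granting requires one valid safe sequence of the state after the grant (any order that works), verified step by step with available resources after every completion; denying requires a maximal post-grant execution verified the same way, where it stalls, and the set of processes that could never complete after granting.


GRANT. The post-grant state is safe; one safe sequence: W5, W7, W2, W8.
Key observation: the transfer keeps a workable pool ((2, 0, 2, 1)); W5 starts the safe sequence.
Step-by-step check of the post-grant state:
  pool = (2, 0, 2, 1)
  run W5 (needs (0, 0, 2, 1), free (2, 0, 2, 1)); after release of (1, 0, 2, 1) the pool is (3, 0, 4, 2)
  run W7 (needs (3, 0, 2, 0), free (3, 0, 4, 2)); after release of (0, 2, 0, 0) the pool is (3, 2, 4, 2)
  run W2 (needs (1, 1, 2, 0), free (3, 2, 4, 2)); after release of (1, 1, 2, 0) the pool is (4, 3, 6, 2)
  run W8 (needs (0, 1, 3, 0), free (4, 3, 6, 2)); after release of (0, 0, 2, 2) the pool is (4, 3, 8, 4)


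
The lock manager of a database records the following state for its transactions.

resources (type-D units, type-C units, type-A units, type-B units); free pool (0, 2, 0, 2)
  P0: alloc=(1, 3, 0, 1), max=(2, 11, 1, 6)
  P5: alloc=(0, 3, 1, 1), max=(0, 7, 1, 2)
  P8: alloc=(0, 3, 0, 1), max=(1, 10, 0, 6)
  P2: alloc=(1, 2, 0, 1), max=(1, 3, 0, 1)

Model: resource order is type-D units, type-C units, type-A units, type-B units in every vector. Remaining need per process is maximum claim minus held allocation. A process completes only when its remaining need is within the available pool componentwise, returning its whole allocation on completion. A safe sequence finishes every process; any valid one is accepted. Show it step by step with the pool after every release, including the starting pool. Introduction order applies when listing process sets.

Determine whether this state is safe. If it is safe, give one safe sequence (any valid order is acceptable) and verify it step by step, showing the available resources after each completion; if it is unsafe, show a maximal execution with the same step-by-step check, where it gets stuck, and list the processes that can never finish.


UNSAFE — no complete ordering exists.
Key observation: P2, P5 can finish, but then (1, 7, 1, 4) is all there is, and the blocked group's type-B units demands exceed it.
Going as far as possible: P2, P5; after that, nothing fits. Walking it through:
  pool = (0, 2, 0, 2)
  P2: need (0, 1, 0, 0) fits (0, 2, 0, 2); releases (1, 2, 0, 1), pool now (1, 4, 0, 3)
  P5: need (0, 4, 0, 1) fits (1, 4, 0, 3); releases (0, 3, 1, 1), pool now (1, 7, 1, 4)
  P0 still needs (1, 8, 1, 5) but only (1, 7, 1, 4) is free — short on type-C units and type-B units
  P8 still needs (1, 7, 0, 5) but only (1, 7, 1, 4) is free — short on type-B units
Processes that can never finish: P0 and P8.
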